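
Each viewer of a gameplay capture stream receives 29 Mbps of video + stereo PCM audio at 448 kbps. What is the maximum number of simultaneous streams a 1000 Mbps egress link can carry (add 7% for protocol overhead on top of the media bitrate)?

31

Audio: 448 kbps = 0.448 Mbps.
Per-viewer media rate: 29.448 Mbps.
On the wire with 7% overhead: 31.509 Mbps.
1000 Mbps = 1,000 Mbps; 1,000 / 31.509 = 31.74 → 31 viewers.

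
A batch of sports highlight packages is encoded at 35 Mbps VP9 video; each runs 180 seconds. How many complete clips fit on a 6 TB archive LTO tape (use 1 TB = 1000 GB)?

7619

Per item: 35.000 Mbps × 180 s = 6,300 Mb = 787.5 MB.
Capacity: 6 TB = 48,000,000 Mb; 7619.05 items → 7619 complete.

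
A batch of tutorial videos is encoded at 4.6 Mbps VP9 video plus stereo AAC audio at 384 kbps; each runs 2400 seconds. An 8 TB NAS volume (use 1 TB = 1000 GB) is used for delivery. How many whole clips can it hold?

5350

Audio: 384 kbps = 0.384 Mbps.
Total bitrate: 4.984 Mbps.
Per item: 4.984 Mbps × 2400 s = 11,962 Mb = 1,495 MB.
Capacity: 8 TB = 64,000,000 Mb; 5350.45 items → 5350 complete.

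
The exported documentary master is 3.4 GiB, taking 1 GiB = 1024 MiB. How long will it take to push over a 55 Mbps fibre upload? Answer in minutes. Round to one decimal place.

8.9 minutes

File: 3.4 GiB = 29205.8 Mb.
At 55 Mbps: 29205.8 / 55 = 531.0 s ≈ 8.85 minutes.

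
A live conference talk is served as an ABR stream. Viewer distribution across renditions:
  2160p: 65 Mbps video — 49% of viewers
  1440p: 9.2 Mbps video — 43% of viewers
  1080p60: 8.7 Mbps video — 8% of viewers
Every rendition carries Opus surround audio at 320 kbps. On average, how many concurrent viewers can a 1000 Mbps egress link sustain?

Audio: 320 kbps = 0.320 Mbps.
Average per-viewer bitrate: 0.49×65.320 + 0.43×9.520 + 0.08×9.020 = 36.822 Mbps.
1000 Mbps = 1,000 Mbps; 1,000 / 36.822 = 27.16 → 27.

27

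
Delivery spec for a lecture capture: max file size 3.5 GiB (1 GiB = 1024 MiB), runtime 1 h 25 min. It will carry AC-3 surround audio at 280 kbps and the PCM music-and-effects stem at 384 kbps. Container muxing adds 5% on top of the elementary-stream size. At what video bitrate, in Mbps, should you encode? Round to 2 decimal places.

Budget: 3.5 GiB = 30064.8 Mb.
Stream payload after overhead: 30064.8 / 1.05 = 28633.1 Mb.
1 h 25 min = 85 min = 5100 s
Total bitrate budget: 28633.1 Mb / 5100 s = 5.614 Mbps.
Audio total: 280 + 384 = 664 kbps = 0.664 Mbps.
Video: 5.614 − 0.664 = 4.950 Mbps.

4.95 Mbps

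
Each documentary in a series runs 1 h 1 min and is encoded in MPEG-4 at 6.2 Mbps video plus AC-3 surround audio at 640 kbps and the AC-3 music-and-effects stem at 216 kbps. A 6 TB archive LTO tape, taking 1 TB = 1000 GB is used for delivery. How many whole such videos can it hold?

1858

1 h 1 min = 61 min = 3660 s
Audio total: 640 + 216 = 856 kbps = 0.856 Mbps.
Total bitrate: 7.056 Mbps.
Per item: 7.056 Mbps × 3660 s = 25,825 Mb = 3,228 MB.
Capacity: 6 TB = 48,000,000 Mb; 1858.67 items → 1858 complete.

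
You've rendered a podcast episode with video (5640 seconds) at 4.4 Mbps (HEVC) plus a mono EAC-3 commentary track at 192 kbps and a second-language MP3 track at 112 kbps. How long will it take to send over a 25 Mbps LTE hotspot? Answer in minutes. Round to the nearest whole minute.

Audio total: 192 + 112 = 304 kbps = 0.304 Mbps.
Total bitrate: 4.704 Mbps.
File: 4.704 Mbps × 5640 s = 26530.6 Mb.
At 25 Mbps: 26530.6 / 25 = 1061.2 s ≈ 17.7 minutes.

18 minutes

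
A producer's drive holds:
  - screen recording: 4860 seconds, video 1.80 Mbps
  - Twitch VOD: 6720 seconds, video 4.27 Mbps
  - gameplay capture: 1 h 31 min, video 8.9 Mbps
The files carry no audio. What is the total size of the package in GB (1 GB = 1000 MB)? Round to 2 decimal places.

screen recording: 1.800 Mbps × 4860 s = 8748.0 Mb
Twitch VOD: 4.270 Mbps × 6720 s = 28694.4 Mb
gameplay capture: 8.900 Mbps × 5460 s = 48594.0 Mb
Total: 86036.4 Mb = 10754.5 MB.
= 10.75 GB.

10.75 GB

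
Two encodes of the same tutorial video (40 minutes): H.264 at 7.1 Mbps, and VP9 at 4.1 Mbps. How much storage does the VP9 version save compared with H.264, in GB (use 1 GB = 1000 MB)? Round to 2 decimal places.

40 min = 2400 s
H.264: 7.100 Mbps × 2400 s = 17040.0 Mb = 2.130 GB.
VP9: 4.100 Mbps × 2400 s = 9840.0 Mb = 1.230 GB.
Saving: 2.130 − 1.230 = 0.900 GB.

0.90 GB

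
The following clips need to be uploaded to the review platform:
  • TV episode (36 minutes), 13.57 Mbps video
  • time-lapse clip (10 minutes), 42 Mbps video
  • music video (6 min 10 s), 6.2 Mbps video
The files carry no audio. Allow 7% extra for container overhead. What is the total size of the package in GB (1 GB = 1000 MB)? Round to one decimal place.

7.6 GB

TV episode: 13.570 Mbps × 2160 s × 1.07 = 31363.0 Mb
time-lapse clip: 42.000 Mbps × 600 s × 1.07 = 26964.0 Mb
music video: 6.200 Mbps × 370 s × 1.07 = 2454.6 Mb
Total: 60781.6 Mb = 7597.7 MB.
= 7.598 GB.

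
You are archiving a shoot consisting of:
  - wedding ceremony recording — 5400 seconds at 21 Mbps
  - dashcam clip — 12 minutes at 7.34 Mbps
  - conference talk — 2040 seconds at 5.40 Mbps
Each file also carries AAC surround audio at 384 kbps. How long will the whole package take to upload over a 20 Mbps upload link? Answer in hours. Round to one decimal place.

Audio: 384 kbps = 0.384 Mbps.
wedding ceremony recording: 21.384 Mbps × 5400 s = 115473.6 Mb
dashcam clip: 7.724 Mbps × 720 s = 5561.3 Mb
conference talk: 5.784 Mbps × 2040 s = 11799.4 Mb
Total: 132834.2 Mb = 16604.3 MB.
At 20 Mbps: 132834.2 / 20 = 6642 s ≈ 1.84 hours.

1.8 hours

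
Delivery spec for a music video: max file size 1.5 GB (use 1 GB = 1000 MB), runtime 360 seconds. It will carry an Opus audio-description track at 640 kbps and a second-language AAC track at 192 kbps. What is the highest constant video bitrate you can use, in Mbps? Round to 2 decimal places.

32.50 Mbps

Budget: 1.5 GB = 12000.0 Mb.
Total bitrate budget: 12000.0 Mb / 360 s = 33.333 Mbps.
Audio total: 640 + 192 = 832 kbps = 0.832 Mbps.
Video: 33.333 − 0.832 = 32.501 Mbps.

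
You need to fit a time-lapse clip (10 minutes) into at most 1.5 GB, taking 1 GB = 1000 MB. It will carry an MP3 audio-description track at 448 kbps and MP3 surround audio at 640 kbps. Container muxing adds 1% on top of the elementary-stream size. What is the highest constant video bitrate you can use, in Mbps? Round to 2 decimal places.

18.71 Mbps

Budget: 1.5 GB = 12000.0 Mb.
Stream payload after overhead: 12000.0 / 1.01 = 11881.2 Mb.
10 min = 600 s
Total bitrate budget: 11881.2 Mb / 600 s = 19.802 Mbps.
Audio total: 448 + 640 = 1088 kbps = 1.088 Mbps.
Video: 19.802 − 1.088 = 18.714 Mbps.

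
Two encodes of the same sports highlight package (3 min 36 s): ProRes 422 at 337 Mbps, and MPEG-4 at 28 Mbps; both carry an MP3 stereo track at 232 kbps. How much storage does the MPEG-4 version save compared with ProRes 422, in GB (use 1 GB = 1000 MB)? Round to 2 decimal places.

8.34 GB

3 min 36 s = 216 s
Audio: 232 kbps = 0.232 Mbps.
ProRes 422: 337.232 Mbps × 216 s = 72842.1 Mb = 9.105 GB.
MPEG-4: 28.232 Mbps × 216 s = 6098.1 Mb = 0.762 GB.
Saving: 9.105 − 0.762 = 8.343 GB.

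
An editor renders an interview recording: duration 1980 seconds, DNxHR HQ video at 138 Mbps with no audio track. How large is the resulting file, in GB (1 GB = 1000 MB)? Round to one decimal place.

Total bitrate: 138 Mbps.
Stream data: 138.000 Mbps × 1980 s = 273240.0 Mb.
273,240 Mb ÷ 8 = 34,155 MB → 34.16 GB.

34.2 GB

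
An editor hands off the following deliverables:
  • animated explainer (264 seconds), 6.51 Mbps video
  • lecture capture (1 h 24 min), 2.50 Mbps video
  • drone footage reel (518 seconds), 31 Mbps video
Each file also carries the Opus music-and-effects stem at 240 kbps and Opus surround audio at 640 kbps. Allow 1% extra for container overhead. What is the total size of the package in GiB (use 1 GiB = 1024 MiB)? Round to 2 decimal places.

Audio total: 240 + 640 = 880 kbps = 0.880 Mbps.
animated explainer: 7.390 Mbps × 264 s × 1.01 = 1970.5 Mb
lecture capture: 3.380 Mbps × 5040 s × 1.01 = 17205.6 Mb
drone footage reel: 31.880 Mbps × 518 s × 1.01 = 16679.0 Mb
Total: 35855.0 Mb = 4481.9 MB.
= 4.174 GiB.

4.17 GiB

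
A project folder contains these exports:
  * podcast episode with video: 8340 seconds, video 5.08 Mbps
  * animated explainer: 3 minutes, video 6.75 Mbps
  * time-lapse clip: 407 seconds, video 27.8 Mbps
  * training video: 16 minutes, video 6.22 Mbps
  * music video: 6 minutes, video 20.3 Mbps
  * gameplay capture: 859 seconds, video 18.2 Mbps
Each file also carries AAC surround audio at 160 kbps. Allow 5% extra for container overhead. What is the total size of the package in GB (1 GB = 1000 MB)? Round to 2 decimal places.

11.23 GB

Audio: 160 kbps = 0.160 Mbps.
podcast episode with video: 5.240 Mbps × 8340 s × 1.05 = 45886.7 Mb
animated explainer: 6.910 Mbps × 180 s × 1.05 = 1306.0 Mb
time-lapse clip: 27.960 Mbps × 407 s × 1.05 = 11948.7 Mb
training video: 6.380 Mbps × 960 s × 1.05 = 6431.0 Mb
music video: 20.460 Mbps × 360 s × 1.05 = 7733.9 Mb
gameplay capture: 18.360 Mbps × 859 s × 1.05 = 16559.8 Mb
Total: 89866.1 Mb = 11233.3 MB.
= 11.23 GB.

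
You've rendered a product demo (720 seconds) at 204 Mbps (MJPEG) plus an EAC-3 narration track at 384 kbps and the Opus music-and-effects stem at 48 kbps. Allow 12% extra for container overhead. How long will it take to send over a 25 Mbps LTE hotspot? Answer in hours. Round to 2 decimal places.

Audio total: 384 + 48 = 432 kbps = 0.432 Mbps.
Total bitrate: 204.432 Mbps.
File: 204.432 Mbps × 720 s = 147191.0 Mb.
With 12% container overhead: ×1.12. → 164854.0 Mb.
At 25 Mbps: 164854.0 / 25 = 6594.2 s ≈ 1.83 hours.

1.83 hours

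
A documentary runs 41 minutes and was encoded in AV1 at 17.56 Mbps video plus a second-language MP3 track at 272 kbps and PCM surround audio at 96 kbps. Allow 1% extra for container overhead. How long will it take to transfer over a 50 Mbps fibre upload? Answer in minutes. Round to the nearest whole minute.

15 minutes

41 min = 2460 s
Audio total: 272 + 96 = 368 kbps = 0.368 Mbps.
Total bitrate: 17.928 Mbps.
File: 17.928 Mbps × 2460 s = 44102.9 Mb.
With 1% container overhead: ×1.01. → 44543.9 Mb.
At 50 Mbps: 44543.9 / 50 = 890.9 s ≈ 14.8 minutes.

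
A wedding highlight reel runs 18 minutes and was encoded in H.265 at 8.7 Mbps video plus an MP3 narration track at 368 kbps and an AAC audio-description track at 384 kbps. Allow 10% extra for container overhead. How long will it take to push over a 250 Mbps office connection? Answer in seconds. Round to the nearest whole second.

45 seconds

18 min = 1080 s
Audio total: 368 + 384 = 752 kbps = 0.752 Mbps.
Total bitrate: 9.452 Mbps.
File: 9.452 Mbps × 1080 s = 10208.2 Mb.
With 10% container overhead: ×1.10. → 11229.0 Mb.
At 250 Mbps: 11229.0 / 250 = 44.9 s ≈ 44.9 seconds.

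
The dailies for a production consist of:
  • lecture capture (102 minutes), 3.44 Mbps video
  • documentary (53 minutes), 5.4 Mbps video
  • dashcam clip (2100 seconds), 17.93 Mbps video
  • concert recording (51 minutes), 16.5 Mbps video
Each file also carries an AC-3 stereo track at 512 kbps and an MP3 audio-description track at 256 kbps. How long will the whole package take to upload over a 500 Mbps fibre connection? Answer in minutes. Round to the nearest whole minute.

Audio total: 512 + 256 = 768 kbps = 0.768 Mbps.
lecture capture: 4.208 Mbps × 6120 s = 25753.0 Mb
documentary: 6.168 Mbps × 3180 s = 19614.2 Mb
dashcam clip: 18.698 Mbps × 2100 s = 39265.8 Mb
concert recording: 17.268 Mbps × 3060 s = 52840.1 Mb
Total: 137473.1 Mb = 17184.1 MB.
At 500 Mbps: 137473.1 / 500 = 275 s ≈ 4.58 minutes.

5 minutes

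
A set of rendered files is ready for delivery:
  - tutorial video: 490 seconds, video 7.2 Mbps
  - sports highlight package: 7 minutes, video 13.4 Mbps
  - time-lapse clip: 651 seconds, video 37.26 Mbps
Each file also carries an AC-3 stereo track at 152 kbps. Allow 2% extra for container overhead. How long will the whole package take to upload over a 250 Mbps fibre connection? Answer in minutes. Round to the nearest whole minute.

2 minutes

Audio: 152 kbps = 0.152 Mbps.
tutorial video: 7.352 Mbps × 490 s × 1.02 = 3674.5 Mb
sports highlight package: 13.552 Mbps × 420 s × 1.02 = 5805.7 Mb
time-lapse clip: 37.412 Mbps × 651 s × 1.02 = 24842.3 Mb
Total: 34322.5 Mb = 4290.3 MB.
At 250 Mbps: 34322.5 / 250 = 137 s ≈ 2.29 minutes.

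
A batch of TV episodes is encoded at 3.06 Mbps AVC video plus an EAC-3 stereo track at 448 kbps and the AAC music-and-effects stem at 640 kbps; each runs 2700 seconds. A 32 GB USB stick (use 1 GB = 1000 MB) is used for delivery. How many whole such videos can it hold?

Audio total: 448 + 640 = 1088 kbps = 1.088 Mbps.
Total bitrate: 4.148 Mbps.
Per item: 4.148 Mbps × 2700 s = 11,200 Mb = 1,400 MB.
Capacity: 32 GB = 256,000 Mb; 22.86 items → 22 complete.

22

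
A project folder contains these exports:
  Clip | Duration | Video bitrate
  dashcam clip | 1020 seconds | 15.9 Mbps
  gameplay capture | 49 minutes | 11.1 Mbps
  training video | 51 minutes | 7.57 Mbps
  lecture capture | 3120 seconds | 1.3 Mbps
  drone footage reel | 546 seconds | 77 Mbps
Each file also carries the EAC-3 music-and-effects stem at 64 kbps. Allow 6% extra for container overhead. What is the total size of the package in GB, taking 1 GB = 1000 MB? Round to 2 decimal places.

15.74 GB

Audio: 64 kbps = 0.064 Mbps.
dashcam clip: 15.964 Mbps × 1020 s × 1.06 = 17260.3 Mb
gameplay capture: 11.164 Mbps × 2940 s × 1.06 = 34791.5 Mb
training video: 7.634 Mbps × 3060 s × 1.06 = 24761.6 Mb
lecture capture: 1.364 Mbps × 3120 s × 1.06 = 4511.0 Mb
drone footage reel: 77.064 Mbps × 546 s × 1.06 = 44601.6 Mb
Total: 125926.0 Mb = 15740.7 MB.
= 15.74 GB.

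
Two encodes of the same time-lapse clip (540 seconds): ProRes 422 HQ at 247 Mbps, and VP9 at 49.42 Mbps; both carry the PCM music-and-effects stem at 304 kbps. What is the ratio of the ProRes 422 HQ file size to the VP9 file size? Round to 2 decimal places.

4.97

Audio: 304 kbps = 0.304 Mbps.
ProRes 422 HQ: 247.304 Mbps × 540 s = 133544.2 Mb = 15.547 GiB.
VP9: 49.724 Mbps × 540 s = 26851.0 Mb = 3.126 GiB.
Ratio: 15.547 / 3.126 = 4.974.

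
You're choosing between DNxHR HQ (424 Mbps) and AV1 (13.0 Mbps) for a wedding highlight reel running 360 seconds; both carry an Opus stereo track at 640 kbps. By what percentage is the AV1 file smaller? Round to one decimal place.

96.8%

Audio: 640 kbps = 0.640 Mbps.
DNxHR HQ: 424.640 Mbps × 360 s = 152870.4 Mb = 19.109 GB.
AV1: 13.640 Mbps × 360 s = 4910.4 Mb = 0.614 GB.
Reduction: (1 − 0.614/19.109) × 100 = 96.79%.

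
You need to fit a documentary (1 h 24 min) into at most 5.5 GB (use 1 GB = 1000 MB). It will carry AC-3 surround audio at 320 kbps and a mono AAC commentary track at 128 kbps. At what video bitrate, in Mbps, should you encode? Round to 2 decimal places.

8.28 Mbps

Budget: 5.5 GB = 44000.0 Mb.
1 h 24 min = 84 min = 5040 s
Total bitrate budget: 44000.0 Mb / 5040 s = 8.730 Mbps.
Audio total: 320 + 128 = 448 kbps = 0.448 Mbps.
Video: 8.730 − 0.448 = 8.282 Mbps.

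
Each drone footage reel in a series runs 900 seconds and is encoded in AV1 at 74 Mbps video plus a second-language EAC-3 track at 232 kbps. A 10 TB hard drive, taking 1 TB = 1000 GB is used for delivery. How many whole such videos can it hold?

Audio: 232 kbps = 0.232 Mbps.
Total bitrate: 74.232 Mbps.
Per item: 74.232 Mbps × 900 s = 66,809 Mb = 8,351 MB.
Capacity: 10 TB = 80,000,000 Mb; 1197.45 items → 1197 complete.

1197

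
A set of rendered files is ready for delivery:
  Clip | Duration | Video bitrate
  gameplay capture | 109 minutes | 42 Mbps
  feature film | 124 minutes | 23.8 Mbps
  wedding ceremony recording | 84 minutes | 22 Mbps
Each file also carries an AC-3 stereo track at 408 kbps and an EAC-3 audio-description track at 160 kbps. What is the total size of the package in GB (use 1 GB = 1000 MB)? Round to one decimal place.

71.7 GB

Audio total: 408 + 160 = 568 kbps = 0.568 Mbps.
gameplay capture: 42.568 Mbps × 6540 s = 278394.7 Mb
feature film: 24.368 Mbps × 7440 s = 181297.9 Mb
wedding ceremony recording: 22.568 Mbps × 5040 s = 113742.7 Mb
Total: 573435.4 Mb = 71679.4 MB.
= 71.68 GB.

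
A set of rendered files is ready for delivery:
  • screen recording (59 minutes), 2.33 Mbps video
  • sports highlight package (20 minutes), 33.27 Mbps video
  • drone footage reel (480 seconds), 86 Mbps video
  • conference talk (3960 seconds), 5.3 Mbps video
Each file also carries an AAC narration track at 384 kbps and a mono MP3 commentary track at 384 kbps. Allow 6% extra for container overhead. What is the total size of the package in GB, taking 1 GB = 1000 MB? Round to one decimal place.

Audio total: 384 + 384 = 768 kbps = 0.768 Mbps.
screen recording: 3.098 Mbps × 3540 s × 1.06 = 11624.9 Mb
sports highlight package: 34.038 Mbps × 1200 s × 1.06 = 43296.3 Mb
drone footage reel: 86.768 Mbps × 480 s × 1.06 = 44147.6 Mb
conference talk: 6.068 Mbps × 3960 s × 1.06 = 25471.0 Mb
Total: 124539.9 Mb = 15567.5 MB.
= 15.57 GB.

15.6 GB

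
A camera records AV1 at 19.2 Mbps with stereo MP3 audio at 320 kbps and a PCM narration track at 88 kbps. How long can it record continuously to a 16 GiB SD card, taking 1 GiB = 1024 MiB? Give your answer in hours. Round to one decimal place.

Audio total: 320 + 88 = 408 kbps = 0.408 Mbps.
Total bitrate: 19.2 + 0.408 = 19.608 Mbps.
Capacity: 16 GiB = 137,439 Mb.
Recording time: 137,439 / 19.608 = 7,009 s ≈ 1.95 hours.

1.9 hours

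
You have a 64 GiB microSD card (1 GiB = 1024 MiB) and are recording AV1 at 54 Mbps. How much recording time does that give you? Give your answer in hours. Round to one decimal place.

Capacity: 64 GiB = 549,756 Mb.
Recording time: 549,756 / 54.000 = 10,181 s ≈ 2.83 hours.

2.8 hours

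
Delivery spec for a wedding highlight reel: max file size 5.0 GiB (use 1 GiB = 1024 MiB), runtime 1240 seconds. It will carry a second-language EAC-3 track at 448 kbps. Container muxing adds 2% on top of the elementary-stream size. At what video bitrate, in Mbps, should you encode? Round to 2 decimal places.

Budget: 5.0 GiB = 42949.7 Mb.
Stream payload after overhead: 42949.7 / 1.02 = 42107.5 Mb.
Total bitrate budget: 42107.5 Mb / 1240 s = 33.958 Mbps.
Audio: 448 kbps = 0.448 Mbps.
Video: 33.958 − 0.448 = 33.510 Mbps.

33.51 Mbps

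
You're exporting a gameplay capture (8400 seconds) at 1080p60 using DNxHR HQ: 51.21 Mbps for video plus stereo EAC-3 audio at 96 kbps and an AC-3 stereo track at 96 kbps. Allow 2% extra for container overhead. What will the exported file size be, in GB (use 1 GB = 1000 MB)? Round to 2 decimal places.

Audio total: 96 + 96 = 192 kbps = 0.192 Mbps.
Total bitrate: 51.21 + 0.192 = 51.402 Mbps.
Stream data: 51.402 Mbps × 8400 s = 431776.8 Mb.
With 2% container overhead: ×1.02.
440,412 Mb ÷ 8 = 55,052 MB → 55.05 GB.

55.05 GB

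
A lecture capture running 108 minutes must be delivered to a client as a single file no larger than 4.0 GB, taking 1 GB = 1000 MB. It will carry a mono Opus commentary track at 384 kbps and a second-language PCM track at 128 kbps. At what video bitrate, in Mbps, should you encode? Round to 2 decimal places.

4.43 Mbps

Budget: 4.0 GB = 32000.0 Mb.
108 min = 6480 s
Total bitrate budget: 32000.0 Mb / 6480 s = 4.938 Mbps.
Audio total: 384 + 128 = 512 kbps = 0.512 Mbps.
Video: 4.938 − 0.512 = 4.426 Mbps.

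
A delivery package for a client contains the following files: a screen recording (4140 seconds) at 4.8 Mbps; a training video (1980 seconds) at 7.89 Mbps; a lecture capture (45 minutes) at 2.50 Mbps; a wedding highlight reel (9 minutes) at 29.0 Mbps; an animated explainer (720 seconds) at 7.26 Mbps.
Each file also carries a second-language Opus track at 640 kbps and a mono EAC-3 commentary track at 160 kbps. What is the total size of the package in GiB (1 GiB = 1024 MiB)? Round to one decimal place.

8.3 GiB

Audio total: 640 + 160 = 800 kbps = 0.800 Mbps.
screen recording: 5.600 Mbps × 4140 s = 23184.0 Mb
training video: 8.690 Mbps × 1980 s = 17206.2 Mb
lecture capture: 3.300 Mbps × 2700 s = 8910.0 Mb
wedding highlight reel: 29.800 Mbps × 540 s = 16092.0 Mb
animated explainer: 8.060 Mbps × 720 s = 5803.2 Mb
Total: 71195.4 Mb = 8899.4 MB.
= 8.288 GiB.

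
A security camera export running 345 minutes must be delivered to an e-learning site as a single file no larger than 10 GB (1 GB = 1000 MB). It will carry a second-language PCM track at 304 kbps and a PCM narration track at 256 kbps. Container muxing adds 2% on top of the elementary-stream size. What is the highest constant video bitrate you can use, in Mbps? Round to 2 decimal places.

Budget: 10 GB = 80000.0 Mb.
Stream payload after overhead: 80000.0 / 1.02 = 78431.4 Mb.
345 min = 20700 s
Total bitrate budget: 78431.4 Mb / 20700 s = 3.789 Mbps.
Audio total: 304 + 256 = 560 kbps = 0.560 Mbps.
Video: 3.789 − 0.560 = 3.229 Mbps.

3.23 Mbps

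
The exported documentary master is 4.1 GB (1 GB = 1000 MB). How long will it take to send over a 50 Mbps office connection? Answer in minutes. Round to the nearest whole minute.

11 minutes

File: 4.1 GB = 32800.0 Mb.
At 50 Mbps: 32800.0 / 50 = 656.0 s ≈ 10.9 minutes.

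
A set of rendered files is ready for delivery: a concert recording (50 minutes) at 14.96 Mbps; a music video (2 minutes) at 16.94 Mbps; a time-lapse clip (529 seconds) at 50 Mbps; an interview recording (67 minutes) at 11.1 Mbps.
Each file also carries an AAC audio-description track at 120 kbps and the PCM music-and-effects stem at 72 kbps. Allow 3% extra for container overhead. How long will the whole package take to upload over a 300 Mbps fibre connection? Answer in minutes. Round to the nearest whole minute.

7 minutes

Audio total: 120 + 72 = 192 kbps = 0.192 Mbps.
concert recording: 15.152 Mbps × 3000 s × 1.03 = 46819.7 Mb
music video: 17.132 Mbps × 120 s × 1.03 = 2117.5 Mb
time-lapse clip: 50.192 Mbps × 529 s × 1.03 = 27348.1 Mb
interview recording: 11.292 Mbps × 4020 s × 1.03 = 46755.7 Mb
Total: 123041.0 Mb = 15380.1 MB.
At 300 Mbps: 123041.0 / 300 = 410 s ≈ 6.84 minutes.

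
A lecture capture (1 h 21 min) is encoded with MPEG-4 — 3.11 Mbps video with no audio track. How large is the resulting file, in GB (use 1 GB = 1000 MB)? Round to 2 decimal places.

1 h 21 min = 81 min = 4860 s
Total bitrate: 3.11 Mbps.
Stream data: 3.110 Mbps × 4860 s = 15114.6 Mb.
15,115 Mb ÷ 8 = 1,889 MB → 1.889 GB.

1.89 GB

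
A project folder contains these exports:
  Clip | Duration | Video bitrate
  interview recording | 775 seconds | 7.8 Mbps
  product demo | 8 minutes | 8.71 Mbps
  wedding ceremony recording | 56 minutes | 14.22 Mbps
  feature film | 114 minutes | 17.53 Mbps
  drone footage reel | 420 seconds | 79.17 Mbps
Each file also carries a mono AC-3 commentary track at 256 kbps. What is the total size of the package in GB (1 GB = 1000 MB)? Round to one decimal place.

26.8 GB

Audio: 256 kbps = 0.256 Mbps.
interview recording: 8.056 Mbps × 775 s = 6243.4 Mb
product demo: 8.966 Mbps × 480 s = 4303.7 Mb
wedding ceremony recording: 14.476 Mbps × 3360 s = 48639.4 Mb
feature film: 17.786 Mbps × 6840 s = 121656.2 Mb
drone footage reel: 79.426 Mbps × 420 s = 33358.9 Mb
Total: 214201.6 Mb = 26775.2 MB.
= 26.78 GB.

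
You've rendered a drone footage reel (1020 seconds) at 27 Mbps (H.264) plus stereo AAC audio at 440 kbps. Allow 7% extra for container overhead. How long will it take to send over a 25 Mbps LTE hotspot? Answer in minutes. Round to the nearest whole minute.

Audio: 440 kbps = 0.440 Mbps.
Total bitrate: 27.440 Mbps.
File: 27.440 Mbps × 1020 s = 27988.8 Mb.
With 7% container overhead: ×1.07. → 29948.0 Mb.
At 25 Mbps: 29948.0 / 25 = 1197.9 s ≈ 20 minutes.

20 minutes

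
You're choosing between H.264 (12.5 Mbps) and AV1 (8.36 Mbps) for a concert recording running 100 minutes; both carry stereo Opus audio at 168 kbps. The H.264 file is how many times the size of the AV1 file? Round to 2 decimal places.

1.49

100 min = 6000 s
Audio: 168 kbps = 0.168 Mbps.
H.264: 12.668 Mbps × 6000 s = 76008.0 Mb = 9.501 GB.
AV1: 8.528 Mbps × 6000 s = 51168.0 Mb = 6.396 GB.
Ratio: 9.501 / 6.396 = 1.485.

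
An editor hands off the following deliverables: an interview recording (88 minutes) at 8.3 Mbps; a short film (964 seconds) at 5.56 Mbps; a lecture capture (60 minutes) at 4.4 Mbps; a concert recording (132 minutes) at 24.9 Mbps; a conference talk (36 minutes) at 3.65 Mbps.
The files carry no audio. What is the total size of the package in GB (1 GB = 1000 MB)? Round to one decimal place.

interview recording: 8.300 Mbps × 5280 s = 43824.0 Mb
short film: 5.560 Mbps × 964 s = 5359.8 Mb
lecture capture: 4.400 Mbps × 3600 s = 15840.0 Mb
concert recording: 24.900 Mbps × 7920 s = 197208.0 Mb
conference talk: 3.650 Mbps × 2160 s = 7884.0 Mb
Total: 270115.8 Mb = 33764.5 MB.
= 33.76 GB.

33.8 GB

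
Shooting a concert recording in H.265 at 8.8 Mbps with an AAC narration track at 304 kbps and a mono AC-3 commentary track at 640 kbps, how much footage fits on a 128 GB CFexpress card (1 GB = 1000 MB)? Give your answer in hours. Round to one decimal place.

Audio total: 304 + 640 = 944 kbps = 0.944 Mbps.
Total bitrate: 8.8 + 0.944 = 9.744 Mbps.
Capacity: 128 GB = 1,024,000 Mb.
Recording time: 1,024,000 / 9.744 = 105,090 s ≈ 29.2 hours.

29.2 hours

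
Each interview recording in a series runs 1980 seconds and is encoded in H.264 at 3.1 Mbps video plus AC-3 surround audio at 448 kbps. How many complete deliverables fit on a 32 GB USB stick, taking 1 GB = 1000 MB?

36

Audio: 448 kbps = 0.448 Mbps.
Total bitrate: 3.548 Mbps.
Per item: 3.548 Mbps × 1980 s = 7,025 Mb = 878.1 MB.
Capacity: 32 GB = 256,000 Mb; 36.44 items → 36 complete.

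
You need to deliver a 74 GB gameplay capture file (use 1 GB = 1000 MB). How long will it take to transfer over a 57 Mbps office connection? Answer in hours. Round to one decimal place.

2.9 hours

File: 74 GB = 592000.0 Mb.
At 57 Mbps: 592000.0 / 57 = 10386.0 s ≈ 2.88 hours.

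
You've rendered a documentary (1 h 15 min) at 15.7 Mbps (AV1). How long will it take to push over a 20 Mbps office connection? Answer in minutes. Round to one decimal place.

1 h 15 min = 75 min = 4500 s
File: 15.700 Mbps × 4500 s = 70650.0 Mb.
At 20 Mbps: 70650.0 / 20 = 3532.5 s ≈ 58.9 minutes.

58.9 minutes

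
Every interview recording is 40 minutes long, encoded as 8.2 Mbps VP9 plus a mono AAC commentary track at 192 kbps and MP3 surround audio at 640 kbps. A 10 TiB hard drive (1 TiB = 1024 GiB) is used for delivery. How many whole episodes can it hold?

40 min = 2400 s
Audio total: 192 + 640 = 832 kbps = 0.832 Mbps.
Total bitrate: 9.032 Mbps.
Per item: 9.032 Mbps × 2400 s = 21,677 Mb = 2,710 MB.
Capacity: 10 TiB = 87,960,930 Mb; 4057.84 items → 4057 complete.

4057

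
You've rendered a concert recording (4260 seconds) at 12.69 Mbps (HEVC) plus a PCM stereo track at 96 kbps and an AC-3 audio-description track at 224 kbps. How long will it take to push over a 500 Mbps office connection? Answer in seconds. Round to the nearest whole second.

111 seconds

Audio total: 96 + 224 = 320 kbps = 0.320 Mbps.
Total bitrate: 13.010 Mbps.
File: 13.010 Mbps × 4260 s = 55422.6 Mb.
At 500 Mbps: 55422.6 / 500 = 110.8 s ≈ 111 seconds.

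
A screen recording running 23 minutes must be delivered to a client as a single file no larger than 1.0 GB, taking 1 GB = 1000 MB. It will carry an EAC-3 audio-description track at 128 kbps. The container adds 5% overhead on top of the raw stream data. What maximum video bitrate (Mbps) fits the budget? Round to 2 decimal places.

Budget: 1.0 GB = 8000.0 Mb.
Stream payload after overhead: 8000.0 / 1.05 = 7619.0 Mb.
23 min = 1380 s
Total bitrate budget: 7619.0 Mb / 1380 s = 5.521 Mbps.
Audio: 128 kbps = 0.128 Mbps.
Video: 5.521 − 0.128 = 5.393 Mbps.

5.39 Mbps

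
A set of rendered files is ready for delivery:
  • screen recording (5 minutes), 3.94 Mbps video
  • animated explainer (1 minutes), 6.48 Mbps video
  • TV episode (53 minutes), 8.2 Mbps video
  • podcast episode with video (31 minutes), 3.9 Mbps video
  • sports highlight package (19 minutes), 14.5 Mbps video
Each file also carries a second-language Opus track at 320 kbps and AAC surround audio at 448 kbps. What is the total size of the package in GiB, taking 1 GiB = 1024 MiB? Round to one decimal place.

6.6 GiB

Audio total: 320 + 448 = 768 kbps = 0.768 Mbps.
screen recording: 4.708 Mbps × 300 s = 1412.4 Mb
animated explainer: 7.248 Mbps × 60 s = 434.9 Mb
TV episode: 8.968 Mbps × 3180 s = 28518.2 Mb
podcast episode with video: 4.668 Mbps × 1860 s = 8682.5 Mb
sports highlight package: 15.268 Mbps × 1140 s = 17405.5 Mb
Total: 56453.5 Mb = 7056.7 MB.
= 6.572 GiB.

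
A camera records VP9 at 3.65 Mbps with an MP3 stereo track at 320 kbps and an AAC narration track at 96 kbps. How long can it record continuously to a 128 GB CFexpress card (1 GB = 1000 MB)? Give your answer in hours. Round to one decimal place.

Audio total: 320 + 96 = 416 kbps = 0.416 Mbps.
Total bitrate: 3.65 + 0.416 = 4.066 Mbps.
Capacity: 128 GB = 1,024,000 Mb.
Recording time: 1,024,000 / 4.066 = 251,845 s ≈ 70.0 hours.

70.0 hours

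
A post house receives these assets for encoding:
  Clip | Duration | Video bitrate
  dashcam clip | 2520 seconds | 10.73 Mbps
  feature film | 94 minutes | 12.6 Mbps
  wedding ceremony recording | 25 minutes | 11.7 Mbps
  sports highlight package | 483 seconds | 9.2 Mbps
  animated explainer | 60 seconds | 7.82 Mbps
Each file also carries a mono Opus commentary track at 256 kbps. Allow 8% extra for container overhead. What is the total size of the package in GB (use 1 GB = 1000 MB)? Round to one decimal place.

Audio: 256 kbps = 0.256 Mbps.
dashcam clip: 10.986 Mbps × 2520 s × 1.08 = 29899.5 Mb
feature film: 12.856 Mbps × 5640 s × 1.08 = 78308.5 Mb
wedding ceremony recording: 11.956 Mbps × 1500 s × 1.08 = 19368.7 Mb
sports highlight package: 9.456 Mbps × 483 s × 1.08 = 4932.6 Mb
animated explainer: 8.076 Mbps × 60 s × 1.08 = 523.3 Mb
Total: 133032.6 Mb = 16629.1 MB.
= 16.63 GB.

16.6 GB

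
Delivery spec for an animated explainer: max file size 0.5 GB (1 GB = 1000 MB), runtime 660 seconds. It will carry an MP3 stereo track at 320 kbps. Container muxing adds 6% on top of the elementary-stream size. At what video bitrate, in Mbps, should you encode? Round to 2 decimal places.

Budget: 0.5 GB = 4000.0 Mb.
Stream payload after overhead: 4000.0 / 1.06 = 3773.6 Mb.
Total bitrate budget: 3773.6 Mb / 660 s = 5.718 Mbps.
Audio: 320 kbps = 0.320 Mbps.
Video: 5.718 − 0.320 = 5.398 Mbps.

5.40 Mbps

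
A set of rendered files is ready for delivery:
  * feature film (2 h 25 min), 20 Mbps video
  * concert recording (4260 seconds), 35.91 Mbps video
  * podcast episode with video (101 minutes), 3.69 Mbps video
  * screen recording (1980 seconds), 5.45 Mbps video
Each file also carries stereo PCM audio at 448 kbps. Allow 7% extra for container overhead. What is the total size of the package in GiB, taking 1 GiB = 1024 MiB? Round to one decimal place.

Audio: 448 kbps = 0.448 Mbps.
feature film: 20.448 Mbps × 8700 s × 1.07 = 190350.4 Mb
concert recording: 36.358 Mbps × 4260 s × 1.07 = 165727.0 Mb
podcast episode with video: 4.138 Mbps × 6060 s × 1.07 = 26831.6 Mb
screen recording: 5.898 Mbps × 1980 s × 1.07 = 12495.5 Mb
Total: 395404.6 Mb = 49425.6 MB.
= 46.03 GiB.

46.0 GiB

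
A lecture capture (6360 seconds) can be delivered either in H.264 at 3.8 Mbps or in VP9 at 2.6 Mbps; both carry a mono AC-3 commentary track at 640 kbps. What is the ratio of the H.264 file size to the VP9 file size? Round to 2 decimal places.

1.37

Audio: 640 kbps = 0.640 Mbps.
H.264: 4.440 Mbps × 6360 s = 28238.4 Mb = 3.287 GiB.
VP9: 3.240 Mbps × 6360 s = 20606.4 Mb = 2.399 GiB.
Ratio: 3.287 / 2.399 = 1.370.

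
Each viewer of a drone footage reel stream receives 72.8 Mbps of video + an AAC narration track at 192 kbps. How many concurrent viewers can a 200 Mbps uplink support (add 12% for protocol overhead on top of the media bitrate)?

2

Audio: 192 kbps = 0.192 Mbps.
Per-viewer media rate: 72.992 Mbps.
On the wire with 12% overhead: 81.751 Mbps.
200 Mbps = 200.0 Mbps; 200.0 / 81.751 = 2.45 → 2 viewers.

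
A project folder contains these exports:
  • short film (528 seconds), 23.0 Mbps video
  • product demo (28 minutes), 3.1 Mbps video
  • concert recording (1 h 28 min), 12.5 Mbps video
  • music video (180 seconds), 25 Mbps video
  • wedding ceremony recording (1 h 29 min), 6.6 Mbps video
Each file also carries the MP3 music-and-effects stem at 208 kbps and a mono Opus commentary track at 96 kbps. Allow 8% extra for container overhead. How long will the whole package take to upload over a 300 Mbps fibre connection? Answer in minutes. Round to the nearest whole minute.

8 minutes

Audio total: 208 + 96 = 304 kbps = 0.304 Mbps.
short film: 23.304 Mbps × 528 s × 1.08 = 13288.9 Mb
product demo: 3.404 Mbps × 1680 s × 1.08 = 6176.2 Mb
concert recording: 12.804 Mbps × 5280 s × 1.08 = 73013.5 Mb
music video: 25.304 Mbps × 180 s × 1.08 = 4919.1 Mb
wedding ceremony recording: 6.904 Mbps × 5340 s × 1.08 = 39816.7 Mb
Total: 137214.5 Mb = 17151.8 MB.
At 300 Mbps: 137214.5 / 300 = 457 s ≈ 7.62 minutes.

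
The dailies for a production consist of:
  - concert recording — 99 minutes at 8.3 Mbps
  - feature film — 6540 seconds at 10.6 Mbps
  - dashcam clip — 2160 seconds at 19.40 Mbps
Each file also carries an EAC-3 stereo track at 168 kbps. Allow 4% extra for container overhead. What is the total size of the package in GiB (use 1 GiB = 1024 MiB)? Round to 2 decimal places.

Audio: 168 kbps = 0.168 Mbps.
concert recording: 8.468 Mbps × 5940 s × 1.04 = 52311.9 Mb
feature film: 10.768 Mbps × 6540 s × 1.04 = 73239.6 Mb
dashcam clip: 19.568 Mbps × 2160 s × 1.04 = 43957.6 Mb
Total: 169509.1 Mb = 21188.6 MB.
= 19.73 GiB.

19.73 GiB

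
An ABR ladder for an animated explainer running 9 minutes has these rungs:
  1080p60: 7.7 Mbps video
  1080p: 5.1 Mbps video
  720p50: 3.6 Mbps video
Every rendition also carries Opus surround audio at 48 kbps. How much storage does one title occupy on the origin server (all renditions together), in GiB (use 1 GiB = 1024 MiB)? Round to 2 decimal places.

9 min = 540 s
Audio: 48 kbps = 0.048 Mbps.
Sum of rendition bitrates: (7.7+0.048) + (5.1+0.048) + (3.6+0.048) = 16.544 Mbps.
× 540 s = 8,934 Mb = 1,117 MB = 1.040 GiB.

1.04 GiB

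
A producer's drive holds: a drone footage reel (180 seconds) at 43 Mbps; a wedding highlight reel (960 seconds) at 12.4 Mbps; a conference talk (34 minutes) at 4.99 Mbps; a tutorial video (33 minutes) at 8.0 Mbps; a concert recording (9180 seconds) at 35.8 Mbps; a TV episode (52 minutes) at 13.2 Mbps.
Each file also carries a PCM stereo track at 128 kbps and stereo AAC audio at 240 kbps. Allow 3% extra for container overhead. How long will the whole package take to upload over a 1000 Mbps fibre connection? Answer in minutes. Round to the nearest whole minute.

Audio total: 128 + 240 = 368 kbps = 0.368 Mbps.
drone footage reel: 43.368 Mbps × 180 s × 1.03 = 8040.4 Mb
wedding highlight reel: 12.768 Mbps × 960 s × 1.03 = 12625.0 Mb
conference talk: 5.358 Mbps × 2040 s × 1.03 = 11258.2 Mb
tutorial video: 8.368 Mbps × 1980 s × 1.03 = 17065.7 Mb
concert recording: 36.168 Mbps × 9180 s × 1.03 = 341982.9 Mb
TV episode: 13.568 Mbps × 3120 s × 1.03 = 43602.1 Mb
Total: 434574.4 Mb = 54321.8 MB.
At 1000 Mbps: 434574.4 / 1000 = 435 s ≈ 7.24 minutes.

7 minutes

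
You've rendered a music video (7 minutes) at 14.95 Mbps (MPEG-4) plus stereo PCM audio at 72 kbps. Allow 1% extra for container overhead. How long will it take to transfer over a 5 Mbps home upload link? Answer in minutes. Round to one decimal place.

21.2 minutes

7 min = 420 s
Audio: 72 kbps = 0.072 Mbps.
Total bitrate: 15.022 Mbps.
File: 15.022 Mbps × 420 s = 6309.2 Mb.
With 1% container overhead: ×1.01. → 6372.3 Mb.
At 5 Mbps: 6372.3 / 5 = 1274.5 s ≈ 21.2 minutes.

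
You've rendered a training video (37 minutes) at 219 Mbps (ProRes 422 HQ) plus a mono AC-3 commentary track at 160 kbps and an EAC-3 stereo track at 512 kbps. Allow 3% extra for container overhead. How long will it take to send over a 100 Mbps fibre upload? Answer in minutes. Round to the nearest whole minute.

84 minutes

37 min = 2220 s
Audio total: 160 + 512 = 672 kbps = 0.672 Mbps.
Total bitrate: 219.672 Mbps.
File: 219.672 Mbps × 2220 s = 487671.8 Mb.
With 3% container overhead: ×1.03. → 502302.0 Mb.
At 100 Mbps: 502302.0 / 100 = 5023.0 s ≈ 83.7 minutes.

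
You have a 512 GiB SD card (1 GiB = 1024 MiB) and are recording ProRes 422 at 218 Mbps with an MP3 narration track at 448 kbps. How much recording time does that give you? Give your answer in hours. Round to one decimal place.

Audio: 448 kbps = 0.448 Mbps.
Total bitrate: 218 + 0.448 = 218.448 Mbps.
Capacity: 512 GiB = 4,398,047 Mb.
Recording time: 4,398,047 / 218.448 = 20,133 s ≈ 5.59 hours.

5.6 hours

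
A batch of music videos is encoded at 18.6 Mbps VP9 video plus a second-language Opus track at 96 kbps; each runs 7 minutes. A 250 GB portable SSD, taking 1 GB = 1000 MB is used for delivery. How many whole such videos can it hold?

254

7 min = 420 s
Audio: 96 kbps = 0.096 Mbps.
Total bitrate: 18.696 Mbps.
Per item: 18.696 Mbps × 420 s = 7,852 Mb = 981.5 MB.
Capacity: 250 GB = 2,000,000 Mb; 254.70 items → 254 complete.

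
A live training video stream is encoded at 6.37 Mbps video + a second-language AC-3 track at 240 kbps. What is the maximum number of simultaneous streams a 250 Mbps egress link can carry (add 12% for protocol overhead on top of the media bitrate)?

33

Audio: 240 kbps = 0.240 Mbps.
Per-viewer media rate: 6.610 Mbps.
On the wire with 12% overhead: 7.403 Mbps.
250 Mbps = 250.0 Mbps; 250.0 / 7.403 = 33.77 → 33 viewers.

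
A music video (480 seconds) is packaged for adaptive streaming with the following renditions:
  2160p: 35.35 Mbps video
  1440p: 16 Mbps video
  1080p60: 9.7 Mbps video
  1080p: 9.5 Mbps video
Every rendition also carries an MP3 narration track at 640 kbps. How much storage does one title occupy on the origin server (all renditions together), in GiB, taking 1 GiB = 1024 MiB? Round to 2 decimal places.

4.09 GiB

Audio: 640 kbps = 0.640 Mbps.
Sum of rendition bitrates: (35.35+0.640) + (16+0.640) + (9.7+0.640) + (9.5+0.640) = 73.110 Mbps.
× 480 s = 35,093 Mb = 4,387 MB = 4.085 GiB.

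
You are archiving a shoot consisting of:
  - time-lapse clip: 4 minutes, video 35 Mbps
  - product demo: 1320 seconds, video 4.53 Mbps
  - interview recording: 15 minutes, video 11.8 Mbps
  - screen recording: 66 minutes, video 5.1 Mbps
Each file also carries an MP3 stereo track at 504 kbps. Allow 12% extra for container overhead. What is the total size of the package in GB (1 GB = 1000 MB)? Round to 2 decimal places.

Audio: 504 kbps = 0.504 Mbps.
time-lapse clip: 35.504 Mbps × 240 s × 1.12 = 9543.5 Mb
product demo: 5.034 Mbps × 1320 s × 1.12 = 7442.3 Mb
interview recording: 12.304 Mbps × 900 s × 1.12 = 12402.4 Mb
screen recording: 5.604 Mbps × 3960 s × 1.12 = 24854.9 Mb
Total: 54243.0 Mb = 6780.4 MB.
= 6.780 GB.

6.78 GB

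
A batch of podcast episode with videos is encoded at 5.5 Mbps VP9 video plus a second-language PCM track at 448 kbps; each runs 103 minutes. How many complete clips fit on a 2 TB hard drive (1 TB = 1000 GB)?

435

103 min = 6180 s
Audio: 448 kbps = 0.448 Mbps.
Total bitrate: 5.948 Mbps.
Per item: 5.948 Mbps × 6180 s = 36,759 Mb = 4,595 MB.
Capacity: 2 TB = 16,000,000 Mb; 435.27 items → 435 complete.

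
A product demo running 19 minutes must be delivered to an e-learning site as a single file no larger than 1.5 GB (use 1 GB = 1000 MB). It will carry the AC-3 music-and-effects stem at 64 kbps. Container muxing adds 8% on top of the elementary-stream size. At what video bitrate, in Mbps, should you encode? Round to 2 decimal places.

9.68 Mbps

Budget: 1.5 GB = 12000.0 Mb.
Stream payload after overhead: 12000.0 / 1.08 = 11111.1 Mb.
19 min = 1140 s
Total bitrate budget: 11111.1 Mb / 1140 s = 9.747 Mbps.
Audio: 64 kbps = 0.064 Mbps.
Video: 9.747 − 0.064 = 9.683 Mbps.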